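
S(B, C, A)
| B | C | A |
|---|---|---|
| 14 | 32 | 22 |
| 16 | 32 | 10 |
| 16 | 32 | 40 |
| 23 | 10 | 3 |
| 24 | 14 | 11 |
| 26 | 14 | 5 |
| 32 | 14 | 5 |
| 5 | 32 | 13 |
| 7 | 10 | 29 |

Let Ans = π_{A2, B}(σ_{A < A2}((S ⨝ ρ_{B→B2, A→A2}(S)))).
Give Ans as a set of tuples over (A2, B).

ρ[B→B2, A→A2]: schema becomes (B2, C, A2); tuples unchanged.
S ⋈ ρ_{B→B2, A→A2}(S) (natural join on C): {(14, 32, 22, 14, 22), (14, 32, 22, 16, 10), (14, 32, 22, 16, 40), (14, 32, 22, 5, 13), (16, 32, 10, 14, 22), (16, 32, 10, 16, 10), (16, 32, 10, 16, 40), (16, 32, 10, 5, 13), (16, 32, 40, 14, 22), (16, 32, 40, 16, 10), (16, 32, 40, 16, 40), (16, 32, 40, 5, 13), (23, 10, 3, 23, 3), (23, 10, 3, 7, 29), (24, 14, 11, 24, 11), (24, 14, 11, 26, 5), (24, 14, 11, 32, 5), (26, 14, 5, 24, 11), (26, 14, 5, 26, 5), (26, 14, 5, 32, 5), (32, 14, 5, 24, 11), (32, 14, 5, 26, 5), (32, 14, 5, 32, 5), (5, 32, 13, 14, 22), (5, 32, 13, 16, 10), (5, 32, 13, 16, 40), (5, 32, 13, 5, 13), (7, 10, 29, 23, 3), (7, 10, 29, 7, 29)}
σ[A < A2]: keep tuples satisfying A < A2 → {(14, 32, 22, 16, 40), (16, 32, 10, 14, 22), (16, 32, 10, 16, 40), (16, 32, 10, 5, 13), (23, 10, 3, 7, 29), (26, 14, 5, 24, 11), (32, 14, 5, 24, 11), (5, 32, 13, 14, 22), (5, 32, 13, 16, 40)}
π_{A2, B} gives {(11, 26), (11, 32), (13, 16), (22, 16), (22, 5), (29, 23), (40, 14), (40, 16), (40, 5)}.

{(11, 26), (11, 32), (13, 16), (22, 16), (22, 5), (29, 23), (40, 14), (40, 16), (40, 5)}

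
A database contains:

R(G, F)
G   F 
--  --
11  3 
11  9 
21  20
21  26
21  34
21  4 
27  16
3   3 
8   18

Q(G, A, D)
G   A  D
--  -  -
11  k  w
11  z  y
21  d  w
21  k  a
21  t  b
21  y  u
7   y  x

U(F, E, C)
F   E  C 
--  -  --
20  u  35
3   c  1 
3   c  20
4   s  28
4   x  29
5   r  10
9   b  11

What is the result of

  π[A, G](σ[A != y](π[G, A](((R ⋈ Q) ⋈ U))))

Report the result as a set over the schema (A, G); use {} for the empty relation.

{(d, 21), (k, 11), (k, 21), (t, 21), (z, 11)}

Joining R and Q on G yields {(11, 3, k, w), (11, 3, z, y), (11, 9, k, w), (11, 9, z, y), (21, 20, d, w), (21, 20, k, a), (21, 20, t, b), (21, 20, y, u), (21, 26, d, w), (21, 26, k, a), (21, 26, t, b), (21, 26, y, u), (21, 34, d, w), (21, 34, k, a), (21, 34, t, b), (21, 34, y, u), (21, 4, d, w), (21, 4, k, a), (21, 4, t, b), (21, 4, y, u)}.
Joining (R ⋈ Q) and U on F yields {(11, 3, k, w, c, 1), (11, 3, k, w, c, 20), (11, 3, z, y, c, 1), (11, 3, z, y, c, 20), (11, 9, k, w, b, 11), (11, 9, z, y, b, 11), (21, 20, d, w, u, 35), (21, 20, k, a, u, 35), (21, 20, t, b, u, 35), (21, 20, y, u, u, 35), (21, 4, d, w, s, 28), (21, 4, d, w, x, 29), (21, 4, k, a, s, 28), (21, 4, k, a, x, 29), (21, 4, t, b, s, 28), (21, 4, t, b, x, 29), (21, 4, y, u, s, 28), (21, 4, y, u, x, 29)}.
π[G, A]: project onto (G, A) (12 duplicate(s) eliminated) → {(11, k), (11, z), (21, d), (21, k), (21, t), (21, y)}
σ[A != y]: keep tuples satisfying A != y → {(11, k), (11, z), (21, d), (21, k), (21, t)}
π[A, G]: project onto (A, G) → {(d, 21), (k, 11), (k, 21), (t, 21), (z, 11)}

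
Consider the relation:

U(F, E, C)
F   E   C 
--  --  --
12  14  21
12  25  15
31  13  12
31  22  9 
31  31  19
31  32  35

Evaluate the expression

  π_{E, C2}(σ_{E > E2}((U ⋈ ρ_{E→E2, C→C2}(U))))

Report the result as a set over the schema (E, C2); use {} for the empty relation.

{(22, 12), (25, 21), (31, 12), (31, 9), (32, 12), (32, 19), (32, 9)}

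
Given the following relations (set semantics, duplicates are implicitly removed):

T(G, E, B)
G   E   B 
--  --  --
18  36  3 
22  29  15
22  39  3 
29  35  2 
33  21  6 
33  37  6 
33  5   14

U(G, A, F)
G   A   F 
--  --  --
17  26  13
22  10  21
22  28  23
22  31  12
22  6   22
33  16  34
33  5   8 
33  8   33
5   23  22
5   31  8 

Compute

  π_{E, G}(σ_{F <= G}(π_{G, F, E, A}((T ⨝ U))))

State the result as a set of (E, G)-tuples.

{(21, 33), (29, 22), (37, 33), (39, 22), (5, 33)}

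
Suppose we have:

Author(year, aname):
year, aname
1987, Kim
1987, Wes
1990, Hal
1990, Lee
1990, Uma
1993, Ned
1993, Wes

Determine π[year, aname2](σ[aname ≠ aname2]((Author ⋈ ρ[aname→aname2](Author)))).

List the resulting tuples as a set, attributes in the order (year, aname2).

ρ[aname→aname2]: schema becomes (year, aname2); tuples unchanged.
Joining Author and ρ[aname→aname2](Author) on year yields {(1987, Kim, Kim), (1987, Kim, Wes), (1987, Wes, Kim), (1987, Wes, Wes), (1990, Hal, Hal), (1990, Hal, Lee), (1990, Hal, Uma), (1990, Lee, Hal), (1990, Lee, Lee), (1990, Lee, Uma), (1990, Uma, Hal), (1990, Uma, Lee), (1990, Uma, Uma), (1993, Ned, Ned), (1993, Ned, Wes), (1993, Wes, Ned), (1993, Wes, Wes)}.
Filtering on aname ≠ aname2 leaves {(1987, Kim, Wes), (1987, Wes, Kim), (1990, Hal, Lee), (1990, Hal, Uma), (1990, Lee, Hal), (1990, Lee, Uma), (1990, Uma, Hal), (1990, Uma, Lee), (1993, Ned, Wes), (1993, Wes, Ned)}.
π_{year, aname2} gives {(1987, Kim), (1987, Wes), (1990, Hal), (1990, Lee), (1990, Uma), (1993, Ned), (1993, Wes)} (3 duplicate(s) eliminated).

{(1987, Kim), (1987, Wes), (1990, Hal), (1990, Lee), (1990, Uma), (1993, Ned), (1993, Wes)}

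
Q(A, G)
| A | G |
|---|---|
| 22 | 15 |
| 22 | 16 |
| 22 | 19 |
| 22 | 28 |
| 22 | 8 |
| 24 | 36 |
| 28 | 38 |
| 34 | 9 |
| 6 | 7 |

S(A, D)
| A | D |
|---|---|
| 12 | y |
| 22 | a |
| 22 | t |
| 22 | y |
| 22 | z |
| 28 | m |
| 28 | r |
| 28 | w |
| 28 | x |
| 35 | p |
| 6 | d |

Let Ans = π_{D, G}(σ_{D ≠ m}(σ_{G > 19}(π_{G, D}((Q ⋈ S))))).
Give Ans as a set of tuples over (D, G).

{(a, 28), (r, 38), (t, 28), (w, 38), (x, 38), (y, 28), (z, 28)}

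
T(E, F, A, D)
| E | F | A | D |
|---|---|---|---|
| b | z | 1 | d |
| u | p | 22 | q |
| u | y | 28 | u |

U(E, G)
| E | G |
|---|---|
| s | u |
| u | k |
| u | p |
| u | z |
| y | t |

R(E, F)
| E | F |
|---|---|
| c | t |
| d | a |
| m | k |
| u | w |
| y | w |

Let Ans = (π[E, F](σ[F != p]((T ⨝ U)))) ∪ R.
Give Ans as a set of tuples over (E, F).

{(c, t), (d, a), (m, k), (u, w), (u, y), (y, w)}

T ⋈ U (natural join on E): {(u, p, 22, q, k), (u, p, 22, q, p), (u, p, 22, q, z), (u, y, 28, u, k), (u, y, 28, u, p), (u, y, 28, u, z)}
σ[F != p]: keep tuples satisfying F != p → {(u, y, 28, u, k), (u, y, 28, u, p), (u, y, 28, u, z)}
π[E, F]: project onto (E, F) (2 duplicate(s) eliminated) → {(u, y)}
Taking the union: {(c, t), (d, a), (m, k), (u, w), (u, y), (y, w)}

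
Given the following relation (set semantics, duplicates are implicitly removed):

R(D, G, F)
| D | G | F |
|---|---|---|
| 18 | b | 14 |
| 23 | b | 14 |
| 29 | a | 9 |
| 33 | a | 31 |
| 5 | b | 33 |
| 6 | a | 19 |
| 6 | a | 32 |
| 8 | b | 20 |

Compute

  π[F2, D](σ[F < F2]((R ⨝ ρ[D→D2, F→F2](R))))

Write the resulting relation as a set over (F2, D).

{(19, 29), (20, 18), (20, 23), (31, 29), (31, 6), (32, 29), (32, 33), (32, 6), (33, 18), (33, 23), (33, 8)}

ρ[D→D2, F→F2]: schema becomes (D2, G, F2); tuples unchanged.
R ⋈ ρ[D→D2, F→F2](R) (natural join on G): {(18, b, 14, 18, 14), (18, b, 14, 23, 14), (18, b, 14, 5, 33), (18, b, 14, 8, 20), (23, b, 14, 18, 14), (23, b, 14, 23, 14), (23, b, 14, 5, 33), (23, b, 14, 8, 20), (29, a, 9, 29, 9), (29, a, 9, 33, 31), (29, a, 9, 6, 19), (29, a, 9, 6, 32), (33, a, 31, 29, 9), (33, a, 31, 33, 31), (33, a, 31, 6, 19), (33, a, 31, 6, 32), (5, b, 33, 18, 14), (5, b, 33, 23, 14), (5, b, 33, 5, 33), (5, b, 33, 8, 20), (6, a, 19, 29, 9), (6, a, 19, 33, 31), (6, a, 19, 6, 19), (6, a, 19, 6, 32), (6, a, 32, 29, 9), (6, a, 32, 33, 31), (6, a, 32, 6, 19), (6, a, 32, 6, 32), (8, b, 20, 18, 14), (8, b, 20, 23, 14), (8, b, 20, 5, 33), (8, b, 20, 8, 20)}
Filtering on F < F2 leaves {(18, b, 14, 5, 33), (18, b, 14, 8, 20), (23, b, 14, 5, 33), (23, b, 14, 8, 20), (29, a, 9, 33, 31), (29, a, 9, 6, 19), (29, a, 9, 6, 32), (33, a, 31, 6, 32), (6, a, 19, 33, 31), (6, a, 19, 6, 32), (8, b, 20, 5, 33)}.
Keep only column(s) F2, D: {(19, 29), (20, 18), (20, 23), (31, 29), (31, 6), (32, 29), (32, 33), (32, 6), (33, 18), (33, 23), (33, 8)}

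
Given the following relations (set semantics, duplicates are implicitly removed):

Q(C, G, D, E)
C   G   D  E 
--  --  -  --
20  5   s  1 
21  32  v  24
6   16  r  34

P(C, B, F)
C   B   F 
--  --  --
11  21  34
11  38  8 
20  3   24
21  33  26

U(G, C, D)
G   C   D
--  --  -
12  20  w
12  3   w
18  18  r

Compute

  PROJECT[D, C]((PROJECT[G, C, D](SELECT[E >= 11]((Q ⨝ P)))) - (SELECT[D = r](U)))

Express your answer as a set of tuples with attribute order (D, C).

{(v, 21)}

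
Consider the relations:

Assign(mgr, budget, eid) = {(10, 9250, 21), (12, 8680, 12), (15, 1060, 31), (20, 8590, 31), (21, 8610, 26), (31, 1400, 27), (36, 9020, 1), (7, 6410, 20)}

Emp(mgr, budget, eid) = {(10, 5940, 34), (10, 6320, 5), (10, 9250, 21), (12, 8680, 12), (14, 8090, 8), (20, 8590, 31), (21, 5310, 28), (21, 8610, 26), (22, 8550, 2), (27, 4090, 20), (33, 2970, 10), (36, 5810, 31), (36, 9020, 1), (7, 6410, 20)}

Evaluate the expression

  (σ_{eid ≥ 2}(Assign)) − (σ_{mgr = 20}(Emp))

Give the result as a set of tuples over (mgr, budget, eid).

Apply σ_{eid ≥ 2}; surviving tuples: {(10, 9250, 21), (12, 8680, 12), (15, 1060, 31), (20, 8590, 31), (21, 8610, 26), (31, 1400, 27), (7, 6410, 20)}
Apply σ_{mgr = 20}; surviving tuples: {(20, 8590, 31)}
Difference: {(10, 9250, 21), (12, 8680, 12), (15, 1060, 31), (20, 8590, 31), (21, 8610, 26), (31, 1400, 27), (7, 6410, 20)} with {(20, 8590, 31)} → {(10, 9250, 21), (12, 8680, 12), (15, 1060, 31), (21, 8610, 26), (31, 1400, 27), (7, 6410, 20)}

{(10, 9250, 21), (12, 8680, 12), (15, 1060, 31), (21, 8610, 26), (31, 1400, 27), (7, 6410, 20)}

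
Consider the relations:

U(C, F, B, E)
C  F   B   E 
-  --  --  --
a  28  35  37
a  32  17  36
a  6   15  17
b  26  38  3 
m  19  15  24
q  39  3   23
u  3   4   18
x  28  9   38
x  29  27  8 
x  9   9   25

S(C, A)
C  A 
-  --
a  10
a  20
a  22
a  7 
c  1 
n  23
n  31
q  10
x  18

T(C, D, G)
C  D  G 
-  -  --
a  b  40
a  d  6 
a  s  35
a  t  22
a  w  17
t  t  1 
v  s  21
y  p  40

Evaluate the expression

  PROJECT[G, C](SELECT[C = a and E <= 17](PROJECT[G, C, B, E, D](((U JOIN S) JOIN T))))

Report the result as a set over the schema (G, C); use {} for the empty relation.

{(17, a), (22, a), (35, a), (40, a), (6, a)}

Joining U and S on C yields {(a, 28, 35, 37, 10), (a, 28, 35, 37, 20), (a, 28, 35, 37, 22), (a, 28, 35, 37, 7), (a, 32, 17, 36, 10), (a, 32, 17, 36, 20), (a, 32, 17, 36, 22), (a, 32, 17, 36, 7), (a, 6, 15, 17, 10), (a, 6, 15, 17, 20), (a, 6, 15, 17, 22), (a, 6, 15, 17, 7), (q, 39, 3, 23, 10), (x, 28, 9, 38, 18), (x, 29, 27, 8, 18), (x, 9, 9, 25, 18)}.
Joining (U JOIN S) and T on C yields {(a, 28, 35, 37, 10, b, 40), (a, 28, 35, 37, 10, d, 6), (a, 28, 35, 37, 10, s, 35), (a, 28, 35, 37, 10, t, 22), (a, 28, 35, 37, 10, w, 17), (a, 28, 35, 37, 20, b, 40), (a, 28, 35, 37, 20, d, 6), (a, 28, 35, 37, 20, s, 35), (a, 28, 35, 37, 20, t, 22), (a, 28, 35, 37, 20, w, 17), (a, 28, 35, 37, 22, b, 40), (a, 28, 35, 37, 22, d, 6), (a, 28, 35, 37, 22, s, 35), (a, 28, 35, 37, 22, t, 22), (a, 28, 35, 37, 22, w, 17), (a, 28, 35, 37, 7, b, 40), (a, 28, 35, 37, 7, d, 6), (a, 28, 35, 37, 7, s, 35), (a, 28, 35, 37, 7, t, 22), (a, 28, 35, 37, 7, w, 17), (a, 32, 17, 36, 10, b, 40), (a, 32, 17, 36, 10, d, 6), (a, 32, 17, 36, 10, s, 35), (a, 32, 17, 36, 10, t, 22), (a, 32, 17, 36, 10, w, 17), (a, 32, 17, 36, 20, b, 40), (a, 32, 17, 36, 20, d, 6), (a, 32, 17, 36, 20, s, 35), (a, 32, 17, 36, 20, t, 22), (a, 32, 17, 36, 20, w, 17), (a, 32, 17, 36, 22, b, 40), (a, 32, 17, 36, 22, d, 6), (a, 32, 17, 36, 22, s, 35), (a, 32, 17, 36, 22, t, 22), (a, 32, 17, 36, 22, w, 17), (a, 32, 17, 36, 7, b, 40), (a, 32, 17, 36, 7, d, 6), (a, 32, 17, 36, 7, s, 35), (a, 32, 17, 36, 7, t, 22), (a, 32, 17, 36, 7, w, 17), (a, 6, 15, 17, 10, b, 40), (a, 6, 15, 17, 10, d, 6), (a, 6, 15, 17, 10, s, 35), (a, 6, 15, 17, 10, t, 22), (a, 6, 15, 17, 10, w, 17), (a, 6, 15, 17, 20, b, 40), (a, 6, 15, 17, 20, d, 6), (a, 6, 15, 17, 20, s, 35), (a, 6, 15, 17, 20, t, 22), (a, 6, 15, 17, 20, w, 17), (a, 6, 15, 17, 22, b, 40), (a, 6, 15, 17, 22, d, 6), (a, 6, 15, 17, 22, s, 35), (a, 6, 15, 17, 22, t, 22), (a, 6, 15, 17, 22, w, 17), (a, 6, 15, 17, 7, b, 40), (a, 6, 15, 17, 7, d, 6), (a, 6, 15, 17, 7, s, 35), (a, 6, 15, 17, 7, t, 22), (a, 6, 15, 17, 7, w, 17)}.
Keep only column(s) G, C, B, E, D (45 duplicate(s) eliminated): {(17, a, 15, 17, w), (17, a, 17, 36, w), (17, a, 35, 37, w), (22, a, 15, 17, t), (22, a, 17, 36, t), (22, a, 35, 37, t), (35, a, 15, 17, s), (35, a, 17, 36, s), (35, a, 35, 37, s), (40, a, 15, 17, b), (40, a, 17, 36, b), (40, a, 35, 37, b), (6, a, 15, 17, d), (6, a, 17, 36, d), (6, a, 35, 37, d)}
Filtering on C = a and E <= 17 leaves {(17, a, 15, 17, w), (22, a, 15, 17, t), (35, a, 15, 17, s), (40, a, 15, 17, b), (6, a, 15, 17, d)}.
Keep only column(s) G, C: {(17, a), (22, a), (35, a), (40, a), (6, a)}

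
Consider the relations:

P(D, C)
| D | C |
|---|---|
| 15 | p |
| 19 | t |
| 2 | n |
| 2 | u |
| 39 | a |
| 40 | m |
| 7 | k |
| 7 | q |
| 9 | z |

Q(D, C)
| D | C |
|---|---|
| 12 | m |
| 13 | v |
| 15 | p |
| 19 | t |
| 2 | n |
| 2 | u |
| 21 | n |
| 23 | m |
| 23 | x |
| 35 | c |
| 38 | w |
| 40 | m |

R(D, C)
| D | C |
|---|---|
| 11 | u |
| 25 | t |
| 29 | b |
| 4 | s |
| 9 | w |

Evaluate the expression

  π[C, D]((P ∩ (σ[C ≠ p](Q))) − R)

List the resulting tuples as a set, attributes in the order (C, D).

{(m, 40), (n, 2), (t, 19), (u, 2)}

Filtering on C ≠ p leaves {(12, m), (13, v), (19, t), (2, n), (2, u), (21, n), (23, m), (23, x), (35, c), (38, w), (40, m)}.
Set intersection of the two operands is {(19, t), (2, n), (2, u), (40, m)}.
Set difference of the two operands is {(19, t), (2, n), (2, u), (40, m)}.
π_{C, D} gives {(m, 40), (n, 2), (t, 19), (u, 2)}.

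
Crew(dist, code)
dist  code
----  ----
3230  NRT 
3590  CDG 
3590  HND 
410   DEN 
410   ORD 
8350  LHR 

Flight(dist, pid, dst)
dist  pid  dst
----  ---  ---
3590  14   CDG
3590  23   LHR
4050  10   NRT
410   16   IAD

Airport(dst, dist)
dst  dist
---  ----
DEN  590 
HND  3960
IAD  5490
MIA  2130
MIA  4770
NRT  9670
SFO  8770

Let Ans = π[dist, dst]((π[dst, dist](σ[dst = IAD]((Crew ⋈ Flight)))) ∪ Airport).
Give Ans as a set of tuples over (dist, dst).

Natural join on dist: {(3590, CDG, 14, CDG), (3590, CDG, 23, LHR), (3590, HND, 14, CDG), (3590, HND, 23, LHR), (410, DEN, 16, IAD), (410, ORD, 16, IAD)}
Selection dst = IAD: {(410, DEN, 16, IAD), (410, ORD, 16, IAD)}
Keep only column(s) dst, dist (1 duplicate(s) eliminated): {(IAD, 410)}
Union: {(IAD, 410)} with {(DEN, 590), (HND, 3960), (IAD, 5490), (MIA, 2130), (MIA, 4770), (NRT, 9670), (SFO, 8770)} → {(DEN, 590), (HND, 3960), (IAD, 410), (IAD, 5490), (MIA, 2130), (MIA, 4770), (NRT, 9670), (SFO, 8770)}
Keep only column(s) dist, dst: {(2130, MIA), (3960, HND), (410, IAD), (4770, MIA), (5490, IAD), (590, DEN), (8770, SFO), (9670, NRT)}

{(2130, MIA), (3960, HND), (410, IAD), (4770, MIA), (5490, IAD), (590, DEN), (8770, SFO), (9670, NRT)}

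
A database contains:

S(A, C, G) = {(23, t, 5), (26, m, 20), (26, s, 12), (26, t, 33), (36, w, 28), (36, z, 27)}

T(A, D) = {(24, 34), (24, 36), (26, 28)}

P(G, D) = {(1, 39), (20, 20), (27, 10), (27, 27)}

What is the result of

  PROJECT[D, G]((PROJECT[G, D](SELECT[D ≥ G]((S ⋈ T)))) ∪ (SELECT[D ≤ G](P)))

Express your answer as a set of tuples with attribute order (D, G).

Joining S and T on A yields {(26, m, 20, 28), (26, s, 12, 28), (26, t, 33, 28)}.
Apply σ_{D ≥ G}; surviving tuples: {(26, m, 20, 28), (26, s, 12, 28)}
π_{G, D} gives {(12, 28), (20, 28)}.
Apply σ_{D ≤ G}; surviving tuples: {(20, 20), (27, 10), (27, 27)}
Taking the union: {(12, 28), (20, 20), (20, 28), (27, 10), (27, 27)}
π_{D, G} gives {(10, 27), (20, 20), (27, 27), (28, 12), (28, 20)}.

{(10, 27), (20, 20), (27, 27), (28, 12), (28, 20)}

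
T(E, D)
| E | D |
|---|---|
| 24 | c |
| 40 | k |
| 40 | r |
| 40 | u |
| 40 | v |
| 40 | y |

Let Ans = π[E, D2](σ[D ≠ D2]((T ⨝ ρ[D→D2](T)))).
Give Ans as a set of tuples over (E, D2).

{(40, k), (40, r), (40, u), (40, v), (40, y)}

ρ[D→D2]: schema becomes (E, D2); tuples unchanged.
T ⋈ ρ[D→D2](T) (natural join on E): {(24, c, c), (40, k, k), (40, k, r), (40, k, u), (40, k, v), (40, k, y), (40, r, k), (40, r, r), (40, r, u), (40, r, v), (40, r, y), (40, u, k), (40, u, r), (40, u, u), (40, u, v), (40, u, y), (40, v, k), (40, v, r), (40, v, u), (40, v, v), (40, v, y), (40, y, k), (40, y, r), (40, y, u), (40, y, v), (40, y, y)}
σ[D ≠ D2]: keep tuples satisfying D ≠ D2 → {(40, k, r), (40, k, u), (40, k, v), (40, k, y), (40, r, k), (40, r, u), (40, r, v), (40, r, y), (40, u, k), (40, u, r), (40, u, v), (40, u, y), (40, v, k), (40, v, r), (40, v, u), (40, v, y), (40, y, k), (40, y, r), (40, y, u), (40, y, v)}
Keep only column(s) E, D2 (15 duplicate(s) eliminated): {(40, k), (40, r), (40, u), (40, v), (40, y)}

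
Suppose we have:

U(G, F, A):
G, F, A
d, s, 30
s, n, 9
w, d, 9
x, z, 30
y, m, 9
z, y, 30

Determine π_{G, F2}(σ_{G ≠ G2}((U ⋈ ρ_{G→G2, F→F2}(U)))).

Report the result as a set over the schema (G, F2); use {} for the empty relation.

ρ[G→G2, F→F2]: schema becomes (G2, F2, A); tuples unchanged.
U ⋈ ρ_{G→G2, F→F2}(U) (natural join on A): {(d, s, 30, d, s), (d, s, 30, x, z), (d, s, 30, z, y), (s, n, 9, s, n), (s, n, 9, w, d), (s, n, 9, y, m), (w, d, 9, s, n), (w, d, 9, w, d), (w, d, 9, y, m), (x, z, 30, d, s), (x, z, 30, x, z), (x, z, 30, z, y), (y, m, 9, s, n), (y, m, 9, w, d), (y, m, 9, y, m), (z, y, 30, d, s), (z, y, 30, x, z), (z, y, 30, z, y)}
σ[G ≠ G2]: keep tuples satisfying G ≠ G2 → {(d, s, 30, x, z), (d, s, 30, z, y), (s, n, 9, w, d), (s, n, 9, y, m), (w, d, 9, s, n), (w, d, 9, y, m), (x, z, 30, d, s), (x, z, 30, z, y), (y, m, 9, s, n), (y, m, 9, w, d), (z, y, 30, d, s), (z, y, 30, x, z)}
π[G, F2]: project onto (G, F2) → {(d, y), (d, z), (s, d), (s, m), (w, m), (w, n), (x, s), (x, y), (y, d), (y, n), (z, s), (z, z)}

{(d, y), (d, z), (s, d), (s, m), (w, m), (w, n), (x, s), (x, y), (y, d), (y, n), (z, s), (z, z)}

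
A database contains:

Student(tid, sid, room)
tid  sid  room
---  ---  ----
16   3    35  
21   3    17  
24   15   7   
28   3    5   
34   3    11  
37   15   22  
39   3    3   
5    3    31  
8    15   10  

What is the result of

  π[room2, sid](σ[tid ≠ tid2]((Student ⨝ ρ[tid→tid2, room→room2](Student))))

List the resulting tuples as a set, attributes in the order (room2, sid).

{(10, 15), (11, 3), (17, 3), (22, 15), (3, 3), (31, 3), (35, 3), (5, 3), (7, 15)}

ρ[tid→tid2, room→room2]: schema becomes (tid2, sid, room2); tuples unchanged.
Joining Student and ρ[tid→tid2, room→room2](Student) on sid yields {(16, 3, 35, 16, 35), (16, 3, 35, 21, 17), (16, 3, 35, 28, 5), (16, 3, 35, 34, 11), (16, 3, 35, 39, 3), (16, 3, 35, 5, 31), (21, 3, 17, 16, 35), (21, 3, 17, 21, 17), (21, 3, 17, 28, 5), (21, 3, 17, 34, 11), (21, 3, 17, 39, 3), (21, 3, 17, 5, 31), (24, 15, 7, 24, 7), (24, 15, 7, 37, 22), (24, 15, 7, 8, 10), (28, 3, 5, 16, 35), (28, 3, 5, 21, 17), (28, 3, 5, 28, 5), (28, 3, 5, 34, 11), (28, 3, 5, 39, 3), (28, 3, 5, 5, 31), (34, 3, 11, 16, 35), (34, 3, 11, 21, 17), (34, 3, 11, 28, 5), (34, 3, 11, 34, 11), (34, 3, 11, 39, 3), (34, 3, 11, 5, 31), (37, 15, 22, 24, 7), (37, 15, 22, 37, 22), (37, 15, 22, 8, 10), (39, 3, 3, 16, 35), (39, 3, 3, 21, 17), (39, 3, 3, 28, 5), (39, 3, 3, 34, 11), (39, 3, 3, 39, 3), (39, 3, 3, 5, 31), (5, 3, 31, 16, 35), (5, 3, 31, 21, 17), (5, 3, 31, 28, 5), (5, 3, 31, 34, 11), (5, 3, 31, 39, 3), (5, 3, 31, 5, 31), (8, 15, 10, 24, 7), (8, 15, 10, 37, 22), (8, 15, 10, 8, 10)}.
Selection tid ≠ tid2: {(16, 3, 35, 21, 17), (16, 3, 35, 28, 5), (16, 3, 35, 34, 11), (16, 3, 35, 39, 3), (16, 3, 35, 5, 31), (21, 3, 17, 16, 35), (21, 3, 17, 28, 5), (21, 3, 17, 34, 11), (21, 3, 17, 39, 3), (21, 3, 17, 5, 31), (24, 15, 7, 37, 22), (24, 15, 7, 8, 10), (28, 3, 5, 16, 35), (28, 3, 5, 21, 17), (28, 3, 5, 34, 11), (28, 3, 5, 39, 3), (28, 3, 5, 5, 31), (34, 3, 11, 16, 35), (34, 3, 11, 21, 17), (34, 3, 11, 28, 5), (34, 3, 11, 39, 3), (34, 3, 11, 5, 31), (37, 15, 22, 24, 7), (37, 15, 22, 8, 10), (39, 3, 3, 16, 35), (39, 3, 3, 21, 17), (39, 3, 3, 28, 5), (39, 3, 3, 34, 11), (39, 3, 3, 5, 31), (5, 3, 31, 16, 35), (5, 3, 31, 21, 17), (5, 3, 31, 28, 5), (5, 3, 31, 34, 11), (5, 3, 31, 39, 3), (8, 15, 10, 24, 7), (8, 15, 10, 37, 22)}
Keep only column(s) room2, sid (27 duplicate(s) eliminated): {(10, 15), (11, 3), (17, 3), (22, 15), (3, 3), (31, 3), (35, 3), (5, 3), (7, 15)}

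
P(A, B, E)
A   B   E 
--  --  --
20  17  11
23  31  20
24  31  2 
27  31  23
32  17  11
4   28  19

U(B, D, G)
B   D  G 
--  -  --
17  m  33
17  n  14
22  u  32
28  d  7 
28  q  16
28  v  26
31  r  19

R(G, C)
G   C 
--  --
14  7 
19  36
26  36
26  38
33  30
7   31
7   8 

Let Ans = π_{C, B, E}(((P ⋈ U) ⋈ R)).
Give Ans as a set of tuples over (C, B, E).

{(30, 17, 11), (31, 28, 19), (36, 28, 19), (36, 31, 2), (36, 31, 20), (36, 31, 23), (38, 28, 19), (7, 17, 11), (8, 28, 19)}

Joining P and U on B yields {(20, 17, 11, m, 33), (20, 17, 11, n, 14), (23, 31, 20, r, 19), (24, 31, 2, r, 19), (27, 31, 23, r, 19), (32, 17, 11, m, 33), (32, 17, 11, n, 14), (4, 28, 19, d, 7), (4, 28, 19, q, 16), (4, 28, 19, v, 26)}.
Joining (P ⋈ U) and R on G yields {(20, 17, 11, m, 33, 30), (20, 17, 11, n, 14, 7), (23, 31, 20, r, 19, 36), (24, 31, 2, r, 19, 36), (27, 31, 23, r, 19, 36), (32, 17, 11, m, 33, 30), (32, 17, 11, n, 14, 7), (4, 28, 19, d, 7, 31), (4, 28, 19, d, 7, 8), (4, 28, 19, v, 26, 36), (4, 28, 19, v, 26, 38)}.
π_{C, B, E} gives {(30, 17, 11), (31, 28, 19), (36, 28, 19), (36, 31, 2), (36, 31, 20), (36, 31, 23), (38, 28, 19), (7, 17, 11), (8, 28, 19)} (2 duplicate(s) eliminated).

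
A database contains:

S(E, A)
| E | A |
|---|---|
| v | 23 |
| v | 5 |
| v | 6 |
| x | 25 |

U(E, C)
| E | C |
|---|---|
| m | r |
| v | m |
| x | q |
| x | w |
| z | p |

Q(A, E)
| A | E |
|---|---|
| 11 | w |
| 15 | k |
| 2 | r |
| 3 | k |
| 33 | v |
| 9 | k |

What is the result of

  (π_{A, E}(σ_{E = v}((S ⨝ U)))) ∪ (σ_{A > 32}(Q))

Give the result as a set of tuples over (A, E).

{(23, v), (33, v), (5, v), (6, v)}

Natural join on E: {(v, 23, m), (v, 5, m), (v, 6, m), (x, 25, q), (x, 25, w)}
Filtering on E = v leaves {(v, 23, m), (v, 5, m), (v, 6, m)}.
π[A, E]: project onto (A, E) → {(23, v), (5, v), (6, v)}
Filtering on A > 32 leaves {(33, v)}.
Set union of the two operands is {(23, v), (33, v), (5, v), (6, v)}.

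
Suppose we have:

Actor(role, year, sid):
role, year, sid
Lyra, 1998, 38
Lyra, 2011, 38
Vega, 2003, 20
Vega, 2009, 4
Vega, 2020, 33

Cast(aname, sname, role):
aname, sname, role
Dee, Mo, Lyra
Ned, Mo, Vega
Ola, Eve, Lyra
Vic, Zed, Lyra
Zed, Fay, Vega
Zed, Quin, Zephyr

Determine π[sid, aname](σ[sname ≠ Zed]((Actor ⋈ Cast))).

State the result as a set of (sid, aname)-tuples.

{(20, Ned), (20, Zed), (33, Ned), (33, Zed), (38, Dee), (38, Ola), (4, Ned), (4, Zed)}

Actor ⋈ Cast (natural join on role): {(Lyra, 1998, 38, Dee, Mo), (Lyra, 1998, 38, Ola, Eve), (Lyra, 1998, 38, Vic, Zed), (Lyra, 2011, 38, Dee, Mo), (Lyra, 2011, 38, Ola, Eve), (Lyra, 2011, 38, Vic, Zed), (Vega, 2003, 20, Ned, Mo), (Vega, 2003, 20, Zed, Fay), (Vega, 2009, 4, Ned, Mo), (Vega, 2009, 4, Zed, Fay), (Vega, 2020, 33, Ned, Mo), (Vega, 2020, 33, Zed, Fay)}
Apply σ_{sname ≠ Zed}; surviving tuples: {(Lyra, 1998, 38, Dee, Mo), (Lyra, 1998, 38, Ola, Eve), (Lyra, 2011, 38, Dee, Mo), (Lyra, 2011, 38, Ola, Eve), (Vega, 2003, 20, Ned, Mo), (Vega, 2003, 20, Zed, Fay), (Vega, 2009, 4, Ned, Mo), (Vega, 2009, 4, Zed, Fay), (Vega, 2020, 33, Ned, Mo), (Vega, 2020, 33, Zed, Fay)}
π_{sid, aname} gives {(20, Ned), (20, Zed), (33, Ned), (33, Zed), (38, Dee), (38, Ola), (4, Ned), (4, Zed)} (2 duplicate(s) eliminated).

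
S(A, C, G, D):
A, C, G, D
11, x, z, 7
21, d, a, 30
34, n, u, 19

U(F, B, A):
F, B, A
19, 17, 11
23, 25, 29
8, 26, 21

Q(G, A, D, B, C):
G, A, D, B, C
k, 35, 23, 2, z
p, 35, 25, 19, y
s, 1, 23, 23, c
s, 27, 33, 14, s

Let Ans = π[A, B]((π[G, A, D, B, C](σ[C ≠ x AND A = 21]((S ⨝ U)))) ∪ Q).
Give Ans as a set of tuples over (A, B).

{(1, 23), (21, 26), (27, 14), (35, 19), (35, 2)}

Natural join on A: {(11, x, z, 7, 19, 17), (21, d, a, 30, 8, 26)}
Selection C ≠ x AND A = 21: {(21, d, a, 30, 8, 26)}
π[G, A, D, B, C]: project onto (G, A, D, B, C) → {(a, 21, 30, 26, d)}
Union: {(a, 21, 30, 26, d)} with {(k, 35, 23, 2, z), (p, 35, 25, 19, y), (s, 1, 23, 23, c), (s, 27, 33, 14, s)} → {(a, 21, 30, 26, d), (k, 35, 23, 2, z), (p, 35, 25, 19, y), (s, 1, 23, 23, c), (s, 27, 33, 14, s)}
π[A, B]: project onto (A, B) → {(1, 23), (21, 26), (27, 14), (35, 19), (35, 2)}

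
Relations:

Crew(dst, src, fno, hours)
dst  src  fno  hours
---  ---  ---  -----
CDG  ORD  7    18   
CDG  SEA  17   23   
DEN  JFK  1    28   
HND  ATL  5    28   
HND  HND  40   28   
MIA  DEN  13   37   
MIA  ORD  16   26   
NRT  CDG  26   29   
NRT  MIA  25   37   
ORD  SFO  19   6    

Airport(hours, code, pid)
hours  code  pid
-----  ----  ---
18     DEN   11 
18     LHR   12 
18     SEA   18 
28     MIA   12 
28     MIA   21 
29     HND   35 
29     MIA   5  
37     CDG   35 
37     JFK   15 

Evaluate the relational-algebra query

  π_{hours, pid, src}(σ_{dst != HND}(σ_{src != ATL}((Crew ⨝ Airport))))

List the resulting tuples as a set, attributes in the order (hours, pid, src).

Joining Crew and Airport on hours yields {(CDG, ORD, 7, 18, DEN, 11), (CDG, ORD, 7, 18, LHR, 12), (CDG, ORD, 7, 18, SEA, 18), (DEN, JFK, 1, 28, MIA, 12), (DEN, JFK, 1, 28, MIA, 21), (HND, ATL, 5, 28, MIA, 12), (HND, ATL, 5, 28, MIA, 21), (HND, HND, 40, 28, MIA, 12), (HND, HND, 40, 28, MIA, 21), (MIA, DEN, 13, 37, CDG, 35), (MIA, DEN, 13, 37, JFK, 15), (NRT, CDG, 26, 29, HND, 35), (NRT, CDG, 26, 29, MIA, 5), (NRT, MIA, 25, 37, CDG, 35), (NRT, MIA, 25, 37, JFK, 15)}.
Selection src != ATL: {(CDG, ORD, 7, 18, DEN, 11), (CDG, ORD, 7, 18, LHR, 12), (CDG, ORD, 7, 18, SEA, 18), (DEN, JFK, 1, 28, MIA, 12), (DEN, JFK, 1, 28, MIA, 21), (HND, HND, 40, 28, MIA, 12), (HND, HND, 40, 28, MIA, 21), (MIA, DEN, 13, 37, CDG, 35), (MIA, DEN, 13, 37, JFK, 15), (NRT, CDG, 26, 29, HND, 35), (NRT, CDG, 26, 29, MIA, 5), (NRT, MIA, 25, 37, CDG, 35), (NRT, MIA, 25, 37, JFK, 15)}
Selection dst != HND: {(CDG, ORD, 7, 18, DEN, 11), (CDG, ORD, 7, 18, LHR, 12), (CDG, ORD, 7, 18, SEA, 18), (DEN, JFK, 1, 28, MIA, 12), (DEN, JFK, 1, 28, MIA, 21), (MIA, DEN, 13, 37, CDG, 35), (MIA, DEN, 13, 37, JFK, 15), (NRT, CDG, 26, 29, HND, 35), (NRT, CDG, 26, 29, MIA, 5), (NRT, MIA, 25, 37, CDG, 35), (NRT, MIA, 25, 37, JFK, 15)}
π_{hours, pid, src} gives {(18, 11, ORD), (18, 12, ORD), (18, 18, ORD), (28, 12, JFK), (28, 21, JFK), (29, 35, CDG), (29, 5, CDG), (37, 15, DEN), (37, 15, MIA), (37, 35, DEN), (37, 35, MIA)}.

{(18, 11, ORD), (18, 12, ORD), (18, 18, ORD), (28, 12, JFK), (28, 21, JFK), (29, 35, CDG), (29, 5, CDG), (37, 15, DEN), (37, 15, MIA), (37, 35, DEN), (37, 35, MIA)}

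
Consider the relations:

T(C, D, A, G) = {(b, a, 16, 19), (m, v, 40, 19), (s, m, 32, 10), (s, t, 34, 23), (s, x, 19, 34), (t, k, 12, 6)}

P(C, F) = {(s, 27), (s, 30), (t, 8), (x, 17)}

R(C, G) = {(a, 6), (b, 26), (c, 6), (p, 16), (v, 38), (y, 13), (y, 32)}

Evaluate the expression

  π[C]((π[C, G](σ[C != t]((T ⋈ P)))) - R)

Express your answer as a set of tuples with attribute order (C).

Joining T and P on C yields {(s, m, 32, 10, 27), (s, m, 32, 10, 30), (s, t, 34, 23, 27), (s, t, 34, 23, 30), (s, x, 19, 34, 27), (s, x, 19, 34, 30), (t, k, 12, 6, 8)}.
Filtering on C != t leaves {(s, m, 32, 10, 27), (s, m, 32, 10, 30), (s, t, 34, 23, 27), (s, t, 34, 23, 30), (s, x, 19, 34, 27), (s, x, 19, 34, 30)}.
π[C, G]: project onto (C, G) (3 duplicate(s) eliminated) → {(s, 10), (s, 23), (s, 34)}
Difference: {(s, 10), (s, 23), (s, 34)} with {(a, 6), (b, 26), (c, 6), (p, 16), (v, 38), (y, 13), (y, 32)} → {(s, 10), (s, 23), (s, 34)}
π[C]: project onto (C) (2 duplicate(s) eliminated) → {s}

{s}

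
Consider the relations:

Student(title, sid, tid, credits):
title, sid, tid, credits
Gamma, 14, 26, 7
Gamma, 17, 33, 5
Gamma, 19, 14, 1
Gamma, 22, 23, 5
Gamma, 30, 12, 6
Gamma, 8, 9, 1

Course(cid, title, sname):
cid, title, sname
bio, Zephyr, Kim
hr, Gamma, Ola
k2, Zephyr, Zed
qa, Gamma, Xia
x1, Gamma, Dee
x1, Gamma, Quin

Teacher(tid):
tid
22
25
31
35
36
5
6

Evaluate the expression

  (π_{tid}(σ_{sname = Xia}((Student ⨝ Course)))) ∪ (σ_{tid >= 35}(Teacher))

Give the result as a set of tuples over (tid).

{12, 14, 23, 26, 33, 35, 36, 9}

Joining Student and Course on title yields {(Gamma, 14, 26, 7, hr, Ola), (Gamma, 14, 26, 7, qa, Xia), (Gamma, 14, 26, 7, x1, Dee), (Gamma, 14, 26, 7, x1, Quin), (Gamma, 17, 33, 5, hr, Ola), (Gamma, 17, 33, 5, qa, Xia), (Gamma, 17, 33, 5, x1, Dee), (Gamma, 17, 33, 5, x1, Quin), (Gamma, 19, 14, 1, hr, Ola), (Gamma, 19, 14, 1, qa, Xia), (Gamma, 19, 14, 1, x1, Dee), (Gamma, 19, 14, 1, x1, Quin), (Gamma, 22, 23, 5, hr, Ola), (Gamma, 22, 23, 5, qa, Xia), (Gamma, 22, 23, 5, x1, Dee), (Gamma, 22, 23, 5, x1, Quin), (Gamma, 30, 12, 6, hr, Ola), (Gamma, 30, 12, 6, qa, Xia), (Gamma, 30, 12, 6, x1, Dee), (Gamma, 30, 12, 6, x1, Quin), (Gamma, 8, 9, 1, hr, Ola), (Gamma, 8, 9, 1, qa, Xia), (Gamma, 8, 9, 1, x1, Dee), (Gamma, 8, 9, 1, x1, Quin)}.
Filtering on sname = Xia leaves {(Gamma, 14, 26, 7, qa, Xia), (Gamma, 17, 33, 5, qa, Xia), (Gamma, 19, 14, 1, qa, Xia), (Gamma, 22, 23, 5, qa, Xia), (Gamma, 30, 12, 6, qa, Xia), (Gamma, 8, 9, 1, qa, Xia)}.
Projecting to tid: {12, 14, 23, 26, 33, 9}
Filtering on tid >= 35 leaves {35, 36}.
Set union of the two operands is {12, 14, 23, 26, 33, 35, 36, 9}.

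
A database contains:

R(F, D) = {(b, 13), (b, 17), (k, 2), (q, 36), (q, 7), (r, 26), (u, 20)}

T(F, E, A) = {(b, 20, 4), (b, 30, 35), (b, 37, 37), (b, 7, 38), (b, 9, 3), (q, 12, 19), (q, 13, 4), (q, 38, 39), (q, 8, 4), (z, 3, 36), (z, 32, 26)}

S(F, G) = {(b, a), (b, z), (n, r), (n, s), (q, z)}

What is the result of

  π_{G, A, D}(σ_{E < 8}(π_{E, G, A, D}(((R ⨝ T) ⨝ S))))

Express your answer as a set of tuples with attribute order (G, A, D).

Natural join on F: {(b, 13, 20, 4), (b, 13, 30, 35), (b, 13, 37, 37), (b, 13, 7, 38), (b, 13, 9, 3), (b, 17, 20, 4), (b, 17, 30, 35), (b, 17, 37, 37), (b, 17, 7, 38), (b, 17, 9, 3), (q, 36, 12, 19), (q, 36, 13, 4), (q, 36, 38, 39), (q, 36, 8, 4), (q, 7, 12, 19), (q, 7, 13, 4), (q, 7, 38, 39), (q, 7, 8, 4)}
Natural join on F: {(b, 13, 20, 4, a), (b, 13, 20, 4, z), (b, 13, 30, 35, a), (b, 13, 30, 35, z), (b, 13, 37, 37, a), (b, 13, 37, 37, z), (b, 13, 7, 38, a), (b, 13, 7, 38, z), (b, 13, 9, 3, a), (b, 13, 9, 3, z), (b, 17, 20, 4, a), (b, 17, 20, 4, z), (b, 17, 30, 35, a), (b, 17, 30, 35, z), (b, 17, 37, 37, a), (b, 17, 37, 37, z), (b, 17, 7, 38, a), (b, 17, 7, 38, z), (b, 17, 9, 3, a), (b, 17, 9, 3, z), (q, 36, 12, 19, z), (q, 36, 13, 4, z), (q, 36, 38, 39, z), (q, 36, 8, 4, z), (q, 7, 12, 19, z), (q, 7, 13, 4, z), (q, 7, 38, 39, z), (q, 7, 8, 4, z)}
π[E, G, A, D]: project onto (E, G, A, D) → {(12, z, 19, 36), (12, z, 19, 7), (13, z, 4, 36), (13, z, 4, 7), (20, a, 4, 13), (20, a, 4, 17), (20, z, 4, 13), (20, z, 4, 17), (30, a, 35, 13), (30, a, 35, 17), (30, z, 35, 13), (30, z, 35, 17), (37, a, 37, 13), (37, a, 37, 17), (37, z, 37, 13), (37, z, 37, 17), (38, z, 39, 36), (38, z, 39, 7), (7, a, 38, 13), (7, a, 38, 17), (7, z, 38, 13), (7, z, 38, 17), (8, z, 4, 36), (8, z, 4, 7), (9, a, 3, 13), (9, a, 3, 17), (9, z, 3, 13), (9, z, 3, 17)}
σ[E < 8]: keep tuples satisfying E < 8 → {(7, a, 38, 13), (7, a, 38, 17), (7, z, 38, 13), (7, z, 38, 17)}
π[G, A, D]: project onto (G, A, D) → {(a, 38, 13), (a, 38, 17), (z, 38, 13), (z, 38, 17)}

{(a, 38, 13), (a, 38, 17), (z, 38, 13), (z, 38, 17)}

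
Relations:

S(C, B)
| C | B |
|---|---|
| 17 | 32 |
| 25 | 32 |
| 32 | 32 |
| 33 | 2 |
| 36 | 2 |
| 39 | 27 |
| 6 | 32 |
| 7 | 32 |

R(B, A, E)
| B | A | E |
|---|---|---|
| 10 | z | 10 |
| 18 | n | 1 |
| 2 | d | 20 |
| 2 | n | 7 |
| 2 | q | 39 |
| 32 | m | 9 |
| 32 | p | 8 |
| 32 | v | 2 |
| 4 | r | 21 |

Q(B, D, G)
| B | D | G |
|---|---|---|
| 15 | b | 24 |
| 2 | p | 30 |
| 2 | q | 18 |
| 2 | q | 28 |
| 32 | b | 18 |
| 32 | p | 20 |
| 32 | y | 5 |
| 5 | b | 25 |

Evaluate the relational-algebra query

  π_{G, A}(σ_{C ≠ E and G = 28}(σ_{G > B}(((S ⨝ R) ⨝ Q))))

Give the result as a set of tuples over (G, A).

{(28, d), (28, n), (28, q)}

S ⋈ R (natural join on B): {(17, 32, m, 9), (17, 32, p, 8), (17, 32, v, 2), (25, 32, m, 9), (25, 32, p, 8), (25, 32, v, 2), (32, 32, m, 9), (32, 32, p, 8), (32, 32, v, 2), (33, 2, d, 20), (33, 2, n, 7), (33, 2, q, 39), (36, 2, d, 20), (36, 2, n, 7), (36, 2, q, 39), (6, 32, m, 9), (6, 32, p, 8), (6, 32, v, 2), (7, 32, m, 9), (7, 32, p, 8), (7, 32, v, 2)}
(S ⨝ R) ⋈ Q (natural join on B): {(17, 32, m, 9, b, 18), (17, 32, m, 9, p, 20), (17, 32, m, 9, y, 5), (17, 32, p, 8, b, 18), (17, 32, p, 8, p, 20), (17, 32, p, 8, y, 5), (17, 32, v, 2, b, 18), (17, 32, v, 2, p, 20), (17, 32, v, 2, y, 5), (25, 32, m, 9, b, 18), (25, 32, m, 9, p, 20), (25, 32, m, 9, y, 5), (25, 32, p, 8, b, 18), (25, 32, p, 8, p, 20), (25, 32, p, 8, y, 5), (25, 32, v, 2, b, 18), (25, 32, v, 2, p, 20), (25, 32, v, 2, y, 5), (32, 32, m, 9, b, 18), (32, 32, m, 9, p, 20), (32, 32, m, 9, y, 5), (32, 32, p, 8, b, 18), (32, 32, p, 8, p, 20), (32, 32, p, 8, y, 5), (32, 32, v, 2, b, 18), (32, 32, v, 2, p, 20), (32, 32, v, 2, y, 5), (33, 2, d, 20, p, 30), (33, 2, d, 20, q, 18), (33, 2, d, 20, q, 28), (33, 2, n, 7, p, 30), (33, 2, n, 7, q, 18), (33, 2, n, 7, q, 28), (33, 2, q, 39, p, 30), (33, 2, q, 39, q, 18), (33, 2, q, 39, q, 28), (36, 2, d, 20, p, 30), (36, 2, d, 20, q, 18), (36, 2, d, 20, q, 28), (36, 2, n, 7, p, 30), (36, 2, n, 7, q, 18), (36, 2, n, 7, q, 28), (36, 2, q, 39, p, 30), (36, 2, q, 39, q, 18), (36, 2, q, 39, q, 28), (6, 32, m, 9, b, 18), (6, 32, m, 9, p, 20), (6, 32, m, 9, y, 5), (6, 32, p, 8, b, 18), (6, 32, p, 8, p, 20), (6, 32, p, 8, y, 5), (6, 32, v, 2, b, 18), (6, 32, v, 2, p, 20), (6, 32, v, 2, y, 5), (7, 32, m, 9, b, 18), (7, 32, m, 9, p, 20), (7, 32, m, 9, y, 5), (7, 32, p, 8, b, 18), (7, 32, p, 8, p, 20), (7, 32, p, 8, y, 5), (7, 32, v, 2, b, 18), (7, 32, v, 2, p, 20), (7, 32, v, 2, y, 5)}
Apply σ_{G > B}; surviving tuples: {(33, 2, d, 20, p, 30), (33, 2, d, 20, q, 18), (33, 2, d, 20, q, 28), (33, 2, n, 7, p, 30), (33, 2, n, 7, q, 18), (33, 2, n, 7, q, 28), (33, 2, q, 39, p, 30), (33, 2, q, 39, q, 18), (33, 2, q, 39, q, 28), (36, 2, d, 20, p, 30), (36, 2, d, 20, q, 18), (36, 2, d, 20, q, 28), (36, 2, n, 7, p, 30), (36, 2, n, 7, q, 18), (36, 2, n, 7, q, 28), (36, 2, q, 39, p, 30), (36, 2, q, 39, q, 18), (36, 2, q, 39, q, 28)}
Apply σ_{C ≠ E and G = 28}; surviving tuples: {(33, 2, d, 20, q, 28), (33, 2, n, 7, q, 28), (33, 2, q, 39, q, 28), (36, 2, d, 20, q, 28), (36, 2, n, 7, q, 28), (36, 2, q, 39, q, 28)}
π_{G, A} gives {(28, d), (28, n), (28, q)} (3 duplicate(s) eliminated).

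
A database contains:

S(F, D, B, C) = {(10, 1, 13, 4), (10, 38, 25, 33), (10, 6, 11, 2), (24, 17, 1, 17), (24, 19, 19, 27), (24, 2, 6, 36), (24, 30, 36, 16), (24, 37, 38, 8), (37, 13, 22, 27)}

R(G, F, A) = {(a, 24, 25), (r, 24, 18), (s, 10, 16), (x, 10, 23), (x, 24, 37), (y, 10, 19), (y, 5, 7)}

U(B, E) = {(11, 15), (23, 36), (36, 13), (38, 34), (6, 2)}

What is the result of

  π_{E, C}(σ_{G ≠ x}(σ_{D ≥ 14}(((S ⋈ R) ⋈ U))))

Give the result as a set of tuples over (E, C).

S ⋈ R (natural join on F): {(10, 1, 13, 4, s, 16), (10, 1, 13, 4, x, 23), (10, 1, 13, 4, y, 19), (10, 38, 25, 33, s, 16), (10, 38, 25, 33, x, 23), (10, 38, 25, 33, y, 19), (10, 6, 11, 2, s, 16), (10, 6, 11, 2, x, 23), (10, 6, 11, 2, y, 19), (24, 17, 1, 17, a, 25), (24, 17, 1, 17, r, 18), (24, 17, 1, 17, x, 37), (24, 19, 19, 27, a, 25), (24, 19, 19, 27, r, 18), (24, 19, 19, 27, x, 37), (24, 2, 6, 36, a, 25), (24, 2, 6, 36, r, 18), (24, 2, 6, 36, x, 37), (24, 30, 36, 16, a, 25), (24, 30, 36, 16, r, 18), (24, 30, 36, 16, x, 37), (24, 37, 38, 8, a, 25), (24, 37, 38, 8, r, 18), (24, 37, 38, 8, x, 37)}
(S ⋈ R) ⋈ U (natural join on B): {(10, 6, 11, 2, s, 16, 15), (10, 6, 11, 2, x, 23, 15), (10, 6, 11, 2, y, 19, 15), (24, 2, 6, 36, a, 25, 2), (24, 2, 6, 36, r, 18, 2), (24, 2, 6, 36, x, 37, 2), (24, 30, 36, 16, a, 25, 13), (24, 30, 36, 16, r, 18, 13), (24, 30, 36, 16, x, 37, 13), (24, 37, 38, 8, a, 25, 34), (24, 37, 38, 8, r, 18, 34), (24, 37, 38, 8, x, 37, 34)}
Filtering on D ≥ 14 leaves {(24, 30, 36, 16, a, 25, 13), (24, 30, 36, 16, r, 18, 13), (24, 30, 36, 16, x, 37, 13), (24, 37, 38, 8, a, 25, 34), (24, 37, 38, 8, r, 18, 34), (24, 37, 38, 8, x, 37, 34)}.
Filtering on G ≠ x leaves {(24, 30, 36, 16, a, 25, 13), (24, 30, 36, 16, r, 18, 13), (24, 37, 38, 8, a, 25, 34), (24, 37, 38, 8, r, 18, 34)}.
Keep only column(s) E, C (2 duplicate(s) eliminated): {(13, 16), (34, 8)}

{(13, 16), (34, 8)}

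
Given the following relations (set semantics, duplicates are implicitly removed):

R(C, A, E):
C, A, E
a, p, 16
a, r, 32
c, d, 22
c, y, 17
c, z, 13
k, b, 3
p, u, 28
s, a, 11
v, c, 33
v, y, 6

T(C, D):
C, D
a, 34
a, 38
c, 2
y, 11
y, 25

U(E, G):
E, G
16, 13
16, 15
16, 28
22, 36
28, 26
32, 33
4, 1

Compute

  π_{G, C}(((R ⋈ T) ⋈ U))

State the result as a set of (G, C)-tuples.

{(13, a), (15, a), (28, a), (33, a), (36, c)}

Natural join on C: {(a, p, 16, 34), (a, p, 16, 38), (a, r, 32, 34), (a, r, 32, 38), (c, d, 22, 2), (c, y, 17, 2), (c, z, 13, 2)}
Natural join on E: {(a, p, 16, 34, 13), (a, p, 16, 34, 15), (a, p, 16, 34, 28), (a, p, 16, 38, 13), (a, p, 16, 38, 15), (a, p, 16, 38, 28), (a, r, 32, 34, 33), (a, r, 32, 38, 33), (c, d, 22, 2, 36)}
π_{G, C} gives {(13, a), (15, a), (28, a), (33, a), (36, c)} (4 duplicate(s) eliminated).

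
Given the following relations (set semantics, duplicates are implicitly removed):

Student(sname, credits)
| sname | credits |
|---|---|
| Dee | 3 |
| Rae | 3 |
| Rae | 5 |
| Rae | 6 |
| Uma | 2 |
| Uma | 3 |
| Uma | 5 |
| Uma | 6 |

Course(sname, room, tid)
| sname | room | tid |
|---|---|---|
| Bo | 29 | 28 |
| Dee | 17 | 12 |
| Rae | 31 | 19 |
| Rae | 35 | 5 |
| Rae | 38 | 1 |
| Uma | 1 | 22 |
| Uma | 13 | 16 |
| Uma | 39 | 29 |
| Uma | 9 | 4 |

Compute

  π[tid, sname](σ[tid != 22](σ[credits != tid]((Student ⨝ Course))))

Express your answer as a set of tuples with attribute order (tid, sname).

Natural join on sname: {(Dee, 3, 17, 12), (Rae, 3, 31, 19), (Rae, 3, 35, 5), (Rae, 3, 38, 1), (Rae, 5, 31, 19), (Rae, 5, 35, 5), (Rae, 5, 38, 1), (Rae, 6, 31, 19), (Rae, 6, 35, 5), (Rae, 6, 38, 1), (Uma, 2, 1, 22), (Uma, 2, 13, 16), (Uma, 2, 39, 29), (Uma, 2, 9, 4), (Uma, 3, 1, 22), (Uma, 3, 13, 16), (Uma, 3, 39, 29), (Uma, 3, 9, 4), (Uma, 5, 1, 22), (Uma, 5, 13, 16), (Uma, 5, 39, 29), (Uma, 5, 9, 4), (Uma, 6, 1, 22), (Uma, 6, 13, 16), (Uma, 6, 39, 29), (Uma, 6, 9, 4)}
Filtering on credits != tid leaves {(Dee, 3, 17, 12), (Rae, 3, 31, 19), (Rae, 3, 35, 5), (Rae, 3, 38, 1), (Rae, 5, 31, 19), (Rae, 5, 38, 1), (Rae, 6, 31, 19), (Rae, 6, 35, 5), (Rae, 6, 38, 1), (Uma, 2, 1, 22), (Uma, 2, 13, 16), (Uma, 2, 39, 29), (Uma, 2, 9, 4), (Uma, 3, 1, 22), (Uma, 3, 13, 16), (Uma, 3, 39, 29), (Uma, 3, 9, 4), (Uma, 5, 1, 22), (Uma, 5, 13, 16), (Uma, 5, 39, 29), (Uma, 5, 9, 4), (Uma, 6, 1, 22), (Uma, 6, 13, 16), (Uma, 6, 39, 29), (Uma, 6, 9, 4)}.
Filtering on tid != 22 leaves {(Dee, 3, 17, 12), (Rae, 3, 31, 19), (Rae, 3, 35, 5), (Rae, 3, 38, 1), (Rae, 5, 31, 19), (Rae, 5, 38, 1), (Rae, 6, 31, 19), (Rae, 6, 35, 5), (Rae, 6, 38, 1), (Uma, 2, 13, 16), (Uma, 2, 39, 29), (Uma, 2, 9, 4), (Uma, 3, 13, 16), (Uma, 3, 39, 29), (Uma, 3, 9, 4), (Uma, 5, 13, 16), (Uma, 5, 39, 29), (Uma, 5, 9, 4), (Uma, 6, 13, 16), (Uma, 6, 39, 29), (Uma, 6, 9, 4)}.
π[tid, sname]: project onto (tid, sname) (14 duplicate(s) eliminated) → {(1, Rae), (12, Dee), (16, Uma), (19, Rae), (29, Uma), (4, Uma), (5, Rae)}

{(1, Rae), (12, Dee), (16, Uma), (19, Rae), (29, Uma), (4, Uma), (5, Rae)}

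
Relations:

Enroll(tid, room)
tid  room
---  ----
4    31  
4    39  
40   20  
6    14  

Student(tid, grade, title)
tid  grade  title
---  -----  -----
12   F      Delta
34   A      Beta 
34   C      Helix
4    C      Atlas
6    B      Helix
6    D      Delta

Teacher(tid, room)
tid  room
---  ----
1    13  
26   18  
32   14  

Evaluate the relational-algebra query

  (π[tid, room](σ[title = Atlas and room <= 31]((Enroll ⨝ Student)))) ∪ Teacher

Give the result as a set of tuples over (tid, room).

{(1, 13), (26, 18), (32, 14), (4, 31)}

Joining Enroll and Student on tid yields {(4, 31, C, Atlas), (4, 39, C, Atlas), (6, 14, B, Helix), (6, 14, D, Delta)}.
Filtering on title = Atlas and room <= 31 leaves {(4, 31, C, Atlas)}.
Projecting to tid, room: {(4, 31)}
Union: {(4, 31)} with {(1, 13), (26, 18), (32, 14)} → {(1, 13), (26, 18), (32, 14), (4, 31)}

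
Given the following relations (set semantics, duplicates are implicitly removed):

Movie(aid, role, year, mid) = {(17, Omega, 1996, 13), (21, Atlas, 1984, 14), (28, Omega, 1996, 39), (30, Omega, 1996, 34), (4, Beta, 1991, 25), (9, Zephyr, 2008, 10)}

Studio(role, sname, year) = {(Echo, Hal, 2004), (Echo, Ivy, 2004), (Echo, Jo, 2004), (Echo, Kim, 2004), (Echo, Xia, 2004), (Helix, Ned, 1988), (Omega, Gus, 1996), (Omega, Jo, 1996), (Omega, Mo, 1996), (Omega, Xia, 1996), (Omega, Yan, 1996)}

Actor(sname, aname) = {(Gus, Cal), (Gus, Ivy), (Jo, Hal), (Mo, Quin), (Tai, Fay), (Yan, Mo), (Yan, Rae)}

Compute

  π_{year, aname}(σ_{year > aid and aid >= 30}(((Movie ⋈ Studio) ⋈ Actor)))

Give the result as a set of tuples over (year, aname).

{(1996, Cal), (1996, Hal), (1996, Ivy), (1996, Mo), (1996, Quin), (1996, Rae)}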